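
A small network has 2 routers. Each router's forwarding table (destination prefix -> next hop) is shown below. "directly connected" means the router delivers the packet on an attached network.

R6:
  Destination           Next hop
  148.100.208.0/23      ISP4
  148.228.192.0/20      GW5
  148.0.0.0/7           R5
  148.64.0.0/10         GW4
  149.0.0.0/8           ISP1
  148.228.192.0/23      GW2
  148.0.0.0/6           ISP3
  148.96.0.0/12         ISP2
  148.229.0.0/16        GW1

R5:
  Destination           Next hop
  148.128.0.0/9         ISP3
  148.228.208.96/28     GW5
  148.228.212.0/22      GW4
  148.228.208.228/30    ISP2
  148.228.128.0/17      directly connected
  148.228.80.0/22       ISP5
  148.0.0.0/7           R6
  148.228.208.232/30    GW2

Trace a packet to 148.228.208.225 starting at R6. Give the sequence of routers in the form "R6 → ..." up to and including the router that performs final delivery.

R6 → R5

At R6: longest match for 148.228.208.225 is 148.0.0.0/7 -> R5
At R5: longest match for 148.228.208.225 is 148.228.128.0/17 -> directly connected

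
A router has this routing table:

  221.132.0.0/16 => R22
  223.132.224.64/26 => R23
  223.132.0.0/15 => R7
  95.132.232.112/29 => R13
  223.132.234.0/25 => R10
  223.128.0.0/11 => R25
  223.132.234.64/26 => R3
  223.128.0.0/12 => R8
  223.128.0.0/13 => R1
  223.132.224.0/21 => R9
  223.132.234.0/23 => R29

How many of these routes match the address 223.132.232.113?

Prefixes containing 223.132.232.113:
  223.128.0.0/11 (223.128.0.0 - 223.159.255.255)
  223.128.0.0/12 (223.128.0.0 - 223.143.255.255)
  223.128.0.0/13 (223.128.0.0 - 223.135.255.255)
  223.132.0.0/15 (223.132.0.0 - 223.133.255.255)
Total matching entries: 4.

4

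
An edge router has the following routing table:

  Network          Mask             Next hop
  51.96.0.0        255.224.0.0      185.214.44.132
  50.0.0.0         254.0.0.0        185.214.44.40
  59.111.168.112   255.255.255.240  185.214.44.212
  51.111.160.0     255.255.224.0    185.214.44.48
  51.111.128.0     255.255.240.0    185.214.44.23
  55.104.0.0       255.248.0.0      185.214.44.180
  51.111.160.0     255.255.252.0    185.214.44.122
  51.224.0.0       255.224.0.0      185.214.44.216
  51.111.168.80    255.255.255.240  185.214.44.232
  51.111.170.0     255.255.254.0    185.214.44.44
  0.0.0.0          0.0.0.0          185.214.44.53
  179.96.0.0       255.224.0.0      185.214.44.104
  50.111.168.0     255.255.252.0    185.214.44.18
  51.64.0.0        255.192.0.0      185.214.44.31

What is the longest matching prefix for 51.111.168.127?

Entries matching 51.111.168.127:
  0.0.0.0/0 (default, matches everything)
  50.0.0.0/7 (50.0.0.0 - 51.255.255.255)
  51.64.0.0/10 (51.64.0.0 - 51.127.255.255)
  51.96.0.0/11 (51.96.0.0 - 51.127.255.255)
  51.111.160.0/19 (51.111.160.0 - 51.111.191.255)
Most specific is 51.111.160.0/19.

51.111.160.0/19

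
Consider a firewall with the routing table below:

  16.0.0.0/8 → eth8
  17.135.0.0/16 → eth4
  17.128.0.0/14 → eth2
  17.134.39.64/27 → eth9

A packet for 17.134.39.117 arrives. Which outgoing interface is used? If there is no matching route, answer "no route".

no route

No entry's prefix contains 17.134.39.117; there is no default route.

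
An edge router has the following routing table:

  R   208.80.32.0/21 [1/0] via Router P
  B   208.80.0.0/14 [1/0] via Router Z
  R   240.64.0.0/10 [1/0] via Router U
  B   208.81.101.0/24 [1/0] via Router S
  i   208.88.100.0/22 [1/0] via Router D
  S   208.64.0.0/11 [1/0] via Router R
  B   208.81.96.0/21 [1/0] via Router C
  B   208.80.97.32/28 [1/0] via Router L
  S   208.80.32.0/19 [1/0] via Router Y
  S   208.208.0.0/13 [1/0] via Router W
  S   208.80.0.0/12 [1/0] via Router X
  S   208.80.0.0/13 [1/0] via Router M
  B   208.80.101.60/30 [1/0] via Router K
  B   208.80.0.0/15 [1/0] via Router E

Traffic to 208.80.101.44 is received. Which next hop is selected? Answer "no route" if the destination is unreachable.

Router E

Routes whose prefix contains 208.80.101.44:
  208.64.0.0/11 (208.64.0.0 - 208.95.255.255) -> Router R
  208.80.0.0/12 (208.80.0.0 - 208.95.255.255) -> Router X
  208.80.0.0/13 (208.80.0.0 - 208.87.255.255) -> Router M
  208.80.0.0/14 (208.80.0.0 - 208.83.255.255) -> Router Z
  208.80.0.0/15 (208.80.0.0 - 208.81.255.255) -> Router E
More-specific entries that do NOT match:
  208.80.101.60/30 (208.80.101.60 - 208.80.101.63) does not contain 208.80.101.44
  208.80.97.32/28 (208.80.97.32 - 208.80.97.47) does not contain 208.80.101.44
  208.81.101.0/24 (208.81.101.0 - 208.81.101.255) does not contain 208.80.101.44
  208.88.100.0/22 (208.88.100.0 - 208.88.103.255) does not contain 208.80.101.44
  208.80.32.0/21 (208.80.32.0 - 208.80.39.255) does not contain 208.80.101.44
  208.81.96.0/21 (208.81.96.0 - 208.81.103.255) does not contain 208.80.101.44
  208.80.32.0/19 (208.80.32.0 - 208.80.63.255) does not contain 208.80.101.44
Longest matching prefix is /15 -> next hop Router E.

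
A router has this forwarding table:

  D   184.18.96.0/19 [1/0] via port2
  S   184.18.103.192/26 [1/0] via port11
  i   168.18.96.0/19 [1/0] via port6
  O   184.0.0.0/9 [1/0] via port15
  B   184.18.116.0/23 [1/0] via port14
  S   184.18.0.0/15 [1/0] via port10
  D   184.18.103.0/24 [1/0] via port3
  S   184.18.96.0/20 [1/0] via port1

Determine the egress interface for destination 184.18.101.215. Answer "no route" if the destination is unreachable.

Routes whose prefix contains 184.18.101.215:
  184.0.0.0/9 (184.0.0.0 - 184.127.255.255) -> port15
  184.18.0.0/15 (184.18.0.0 - 184.19.255.255) -> port10
  184.18.96.0/19 (184.18.96.0 - 184.18.127.255) -> port2
  184.18.96.0/20 (184.18.96.0 - 184.18.111.255) -> port1
More-specific entries that do NOT match:
  184.18.103.192/26 (184.18.103.192 - 184.18.103.255) does not contain 184.18.101.215
  184.18.103.0/24 (184.18.103.0 - 184.18.103.255) does not contain 184.18.101.215
  184.18.116.0/23 (184.18.116.0 - 184.18.117.255) does not contain 184.18.101.215
Longest matching prefix is /20 -> interface port1.

port1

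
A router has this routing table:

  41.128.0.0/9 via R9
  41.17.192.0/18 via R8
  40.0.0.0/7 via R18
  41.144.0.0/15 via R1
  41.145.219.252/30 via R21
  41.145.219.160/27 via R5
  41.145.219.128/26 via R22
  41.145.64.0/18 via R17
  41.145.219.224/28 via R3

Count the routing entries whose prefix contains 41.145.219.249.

Prefixes containing 41.145.219.249:
  40.0.0.0/7 (40.0.0.0 - 41.255.255.255)
  41.128.0.0/9 (41.128.0.0 - 41.255.255.255)
  41.144.0.0/15 (41.144.0.0 - 41.145.255.255)
Total matching entries: 3.

3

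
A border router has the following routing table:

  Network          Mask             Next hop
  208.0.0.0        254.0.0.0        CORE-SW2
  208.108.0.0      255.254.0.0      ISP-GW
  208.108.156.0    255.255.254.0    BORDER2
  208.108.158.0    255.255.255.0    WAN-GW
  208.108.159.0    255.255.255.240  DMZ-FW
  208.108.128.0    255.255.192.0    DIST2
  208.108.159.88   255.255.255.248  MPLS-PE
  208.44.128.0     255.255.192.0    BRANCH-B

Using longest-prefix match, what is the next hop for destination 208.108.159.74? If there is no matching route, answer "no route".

DIST2

Routes whose prefix contains 208.108.159.74:
  208.0.0.0/7 (208.0.0.0 - 209.255.255.255) -> CORE-SW2
  208.108.0.0/15 (208.108.0.0 - 208.109.255.255) -> ISP-GW
  208.108.128.0/18 (208.108.128.0 - 208.108.191.255) -> DIST2
More-specific entries that do NOT match:
  208.108.159.88/29 (208.108.159.88 - 208.108.159.95) does not contain 208.108.159.74
  208.108.159.0/28 (208.108.159.0 - 208.108.159.15) does not contain 208.108.159.74
  208.108.158.0/24 (208.108.158.0 - 208.108.158.255) does not contain 208.108.159.74
  208.108.156.0/23 (208.108.156.0 - 208.108.157.255) does not contain 208.108.159.74
Longest matching prefix is /18 -> next hop DIST2.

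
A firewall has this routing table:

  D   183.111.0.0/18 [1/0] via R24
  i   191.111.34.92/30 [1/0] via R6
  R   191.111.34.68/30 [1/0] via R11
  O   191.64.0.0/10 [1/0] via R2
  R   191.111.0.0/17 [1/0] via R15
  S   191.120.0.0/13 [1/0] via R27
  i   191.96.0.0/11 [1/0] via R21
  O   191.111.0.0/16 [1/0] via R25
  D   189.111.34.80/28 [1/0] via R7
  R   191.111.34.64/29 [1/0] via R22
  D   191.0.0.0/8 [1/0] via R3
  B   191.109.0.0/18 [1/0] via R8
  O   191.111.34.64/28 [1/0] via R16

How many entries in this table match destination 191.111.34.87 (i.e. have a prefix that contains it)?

5

Prefixes containing 191.111.34.87:
  191.0.0.0/8 (191.0.0.0 - 191.255.255.255)
  191.64.0.0/10 (191.64.0.0 - 191.127.255.255)
  191.96.0.0/11 (191.96.0.0 - 191.127.255.255)
  191.111.0.0/16 (191.111.0.0 - 191.111.255.255)
  191.111.0.0/17 (191.111.0.0 - 191.111.127.255)
Total matching entries: 5.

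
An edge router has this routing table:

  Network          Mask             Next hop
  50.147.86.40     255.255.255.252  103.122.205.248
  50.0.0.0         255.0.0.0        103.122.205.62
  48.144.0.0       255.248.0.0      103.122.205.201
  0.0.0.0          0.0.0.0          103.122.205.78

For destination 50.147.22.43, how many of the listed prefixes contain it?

Prefixes containing 50.147.22.43:
  0.0.0.0/0 (default, matches everything)
  50.0.0.0/8 (50.0.0.0 - 50.255.255.255)
Total matching entries: 2.

2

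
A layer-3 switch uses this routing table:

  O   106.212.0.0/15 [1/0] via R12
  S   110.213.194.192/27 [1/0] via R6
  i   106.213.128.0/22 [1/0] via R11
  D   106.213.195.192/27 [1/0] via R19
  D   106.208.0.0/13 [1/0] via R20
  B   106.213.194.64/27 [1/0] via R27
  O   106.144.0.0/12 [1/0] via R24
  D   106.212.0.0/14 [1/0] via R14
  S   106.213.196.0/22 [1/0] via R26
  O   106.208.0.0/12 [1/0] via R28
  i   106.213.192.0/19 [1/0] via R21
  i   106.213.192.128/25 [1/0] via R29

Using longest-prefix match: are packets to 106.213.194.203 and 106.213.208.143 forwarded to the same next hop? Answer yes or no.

yes

106.213.194.203: longest match 106.213.192.0/19 -> R21
106.213.208.143: longest match 106.213.192.0/19 -> R21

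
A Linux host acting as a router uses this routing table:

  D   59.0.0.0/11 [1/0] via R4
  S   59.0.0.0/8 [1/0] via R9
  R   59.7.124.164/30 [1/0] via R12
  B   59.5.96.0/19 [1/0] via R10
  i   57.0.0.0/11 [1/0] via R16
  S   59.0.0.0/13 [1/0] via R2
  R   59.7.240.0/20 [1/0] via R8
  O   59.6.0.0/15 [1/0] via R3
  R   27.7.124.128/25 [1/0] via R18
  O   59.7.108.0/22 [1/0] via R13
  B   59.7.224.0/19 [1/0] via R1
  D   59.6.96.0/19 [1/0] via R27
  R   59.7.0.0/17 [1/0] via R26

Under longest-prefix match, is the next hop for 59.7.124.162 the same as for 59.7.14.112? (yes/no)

59.7.124.162: longest match 59.7.0.0/17 -> R26
59.7.14.112: longest match 59.7.0.0/17 -> R26

yes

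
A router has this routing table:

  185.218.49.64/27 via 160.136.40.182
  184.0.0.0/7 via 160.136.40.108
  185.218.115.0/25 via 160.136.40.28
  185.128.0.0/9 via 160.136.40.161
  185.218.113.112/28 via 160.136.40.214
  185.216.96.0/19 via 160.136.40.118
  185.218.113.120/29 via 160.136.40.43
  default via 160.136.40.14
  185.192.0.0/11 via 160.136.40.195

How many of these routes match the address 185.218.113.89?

4

Prefixes containing 185.218.113.89:
  0.0.0.0/0 (default, matches everything)
  184.0.0.0/7 (184.0.0.0 - 185.255.255.255)
  185.128.0.0/9 (185.128.0.0 - 185.255.255.255)
  185.192.0.0/11 (185.192.0.0 - 185.223.255.255)
Total matching entries: 4.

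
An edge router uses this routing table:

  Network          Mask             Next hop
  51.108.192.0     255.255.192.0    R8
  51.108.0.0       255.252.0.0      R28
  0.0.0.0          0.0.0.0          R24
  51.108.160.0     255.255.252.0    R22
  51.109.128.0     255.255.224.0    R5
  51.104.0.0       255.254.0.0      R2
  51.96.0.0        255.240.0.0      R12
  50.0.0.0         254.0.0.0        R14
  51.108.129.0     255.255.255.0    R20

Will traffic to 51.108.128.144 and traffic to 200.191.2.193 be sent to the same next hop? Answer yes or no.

51.108.128.144: longest match 51.108.0.0/14 -> R28
200.191.2.193: longest match 0.0.0.0/0 -> R24

no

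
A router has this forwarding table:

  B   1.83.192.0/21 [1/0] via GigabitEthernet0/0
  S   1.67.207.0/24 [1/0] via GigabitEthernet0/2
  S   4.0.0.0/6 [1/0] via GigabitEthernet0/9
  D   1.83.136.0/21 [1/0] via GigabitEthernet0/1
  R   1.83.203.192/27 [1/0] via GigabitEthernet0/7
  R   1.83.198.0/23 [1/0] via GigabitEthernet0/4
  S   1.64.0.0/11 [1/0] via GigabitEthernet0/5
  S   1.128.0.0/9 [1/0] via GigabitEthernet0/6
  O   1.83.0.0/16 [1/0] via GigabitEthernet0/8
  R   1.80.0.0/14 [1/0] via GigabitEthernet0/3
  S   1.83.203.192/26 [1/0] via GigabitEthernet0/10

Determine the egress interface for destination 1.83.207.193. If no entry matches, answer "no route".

GigabitEthernet0/8

Routes whose prefix contains 1.83.207.193:
  1.64.0.0/11 (1.64.0.0 - 1.95.255.255) -> GigabitEthernet0/5
  1.80.0.0/14 (1.80.0.0 - 1.83.255.255) -> GigabitEthernet0/3
  1.83.0.0/16 (1.83.0.0 - 1.83.255.255) -> GigabitEthernet0/8
More-specific entries that do NOT match:
  1.83.203.192/27 (1.83.203.192 - 1.83.203.223) does not contain 1.83.207.193
  1.83.203.192/26 (1.83.203.192 - 1.83.203.255) does not contain 1.83.207.193
  1.67.207.0/24 (1.67.207.0 - 1.67.207.255) does not contain 1.83.207.193
  1.83.198.0/23 (1.83.198.0 - 1.83.199.255) does not contain 1.83.207.193
  1.83.192.0/21 (1.83.192.0 - 1.83.199.255) does not contain 1.83.207.193
  1.83.136.0/21 (1.83.136.0 - 1.83.143.255) does not contain 1.83.207.193
Longest matching prefix is /16 -> interface GigabitEthernet0/8.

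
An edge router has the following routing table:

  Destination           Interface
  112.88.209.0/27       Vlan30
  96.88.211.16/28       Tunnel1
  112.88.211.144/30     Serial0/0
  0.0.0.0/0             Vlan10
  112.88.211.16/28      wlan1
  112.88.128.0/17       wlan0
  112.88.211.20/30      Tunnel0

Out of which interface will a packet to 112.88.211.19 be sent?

Routes whose prefix contains 112.88.211.19:
  0.0.0.0/0 (default, matches everything) -> Vlan10
  112.88.128.0/17 (112.88.128.0 - 112.88.255.255) -> wlan0
  112.88.211.16/28 (112.88.211.16 - 112.88.211.31) -> wlan1
More-specific entries that do NOT match:
  112.88.211.144/30 (112.88.211.144 - 112.88.211.147) does not contain 112.88.211.19
  112.88.211.20/30 (112.88.211.20 - 112.88.211.23) does not contain 112.88.211.19
Longest matching prefix is /28 -> interface wlan1.

wlan1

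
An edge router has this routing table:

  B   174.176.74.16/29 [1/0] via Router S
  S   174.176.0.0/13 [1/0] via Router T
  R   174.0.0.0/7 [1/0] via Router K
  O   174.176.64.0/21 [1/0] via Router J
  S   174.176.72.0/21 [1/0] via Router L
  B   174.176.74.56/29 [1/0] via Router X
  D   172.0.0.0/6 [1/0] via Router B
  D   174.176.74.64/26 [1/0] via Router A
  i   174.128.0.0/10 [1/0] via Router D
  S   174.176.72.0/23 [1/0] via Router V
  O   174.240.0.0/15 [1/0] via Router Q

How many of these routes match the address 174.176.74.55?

5

Prefixes containing 174.176.74.55:
  172.0.0.0/6 (172.0.0.0 - 175.255.255.255)
  174.0.0.0/7 (174.0.0.0 - 175.255.255.255)
  174.128.0.0/10 (174.128.0.0 - 174.191.255.255)
  174.176.0.0/13 (174.176.0.0 - 174.183.255.255)
  174.176.72.0/21 (174.176.72.0 - 174.176.79.255)
Total matching entries: 5.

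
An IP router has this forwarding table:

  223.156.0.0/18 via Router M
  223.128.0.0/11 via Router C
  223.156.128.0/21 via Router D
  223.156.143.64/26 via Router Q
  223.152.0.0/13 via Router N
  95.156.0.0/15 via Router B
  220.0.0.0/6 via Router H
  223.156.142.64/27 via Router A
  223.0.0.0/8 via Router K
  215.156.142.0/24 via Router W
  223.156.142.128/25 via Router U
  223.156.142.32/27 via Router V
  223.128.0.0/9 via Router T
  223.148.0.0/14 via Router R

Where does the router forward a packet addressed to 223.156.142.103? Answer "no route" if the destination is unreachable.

Routes whose prefix contains 223.156.142.103:
  220.0.0.0/6 (220.0.0.0 - 223.255.255.255) -> Router H
  223.0.0.0/8 (223.0.0.0 - 223.255.255.255) -> Router K
  223.128.0.0/9 (223.128.0.0 - 223.255.255.255) -> Router T
  223.128.0.0/11 (223.128.0.0 - 223.159.255.255) -> Router C
  223.152.0.0/13 (223.152.0.0 - 223.159.255.255) -> Router N
More-specific entries that do NOT match:
  223.156.142.64/27 (223.156.142.64 - 223.156.142.95) does not contain 223.156.142.103
  223.156.142.32/27 (223.156.142.32 - 223.156.142.63) does not contain 223.156.142.103
  223.156.143.64/26 (223.156.143.64 - 223.156.143.127) does not contain 223.156.142.103
  223.156.142.128/25 (223.156.142.128 - 223.156.142.255) does not contain 223.156.142.103
  215.156.142.0/24 (215.156.142.0 - 215.156.142.255) does not contain 223.156.142.103
  223.156.128.0/21 (223.156.128.0 - 223.156.135.255) does not contain 223.156.142.103
  223.156.0.0/18 (223.156.0.0 - 223.156.63.255) does not contain 223.156.142.103
  95.156.0.0/15 (95.156.0.0 - 95.157.255.255) does not contain 223.156.142.103
  223.148.0.0/14 (223.148.0.0 - 223.151.255.255) does not contain 223.156.142.103
Longest matching prefix is /13 -> next hop Router N.

Router N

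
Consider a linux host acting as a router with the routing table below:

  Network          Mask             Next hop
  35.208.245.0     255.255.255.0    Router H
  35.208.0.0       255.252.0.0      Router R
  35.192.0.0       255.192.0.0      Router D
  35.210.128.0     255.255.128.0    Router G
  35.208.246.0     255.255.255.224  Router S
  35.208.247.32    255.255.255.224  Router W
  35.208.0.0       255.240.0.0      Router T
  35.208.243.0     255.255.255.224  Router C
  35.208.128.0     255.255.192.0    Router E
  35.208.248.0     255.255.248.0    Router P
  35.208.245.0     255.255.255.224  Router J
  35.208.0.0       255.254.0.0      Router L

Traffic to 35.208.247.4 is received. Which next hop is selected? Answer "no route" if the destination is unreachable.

Router L

Routes whose prefix contains 35.208.247.4:
  35.192.0.0/10 (35.192.0.0 - 35.255.255.255) -> Router D
  35.208.0.0/12 (35.208.0.0 - 35.223.255.255) -> Router T
  35.208.0.0/14 (35.208.0.0 - 35.211.255.255) -> Router R
  35.208.0.0/15 (35.208.0.0 - 35.209.255.255) -> Router L
More-specific entries that do NOT match:
  35.208.246.0/27 (35.208.246.0 - 35.208.246.31) does not contain 35.208.247.4
  35.208.247.32/27 (35.208.247.32 - 35.208.247.63) does not contain 35.208.247.4
  35.208.243.0/27 (35.208.243.0 - 35.208.243.31) does not contain 35.208.247.4
  35.208.245.0/27 (35.208.245.0 - 35.208.245.31) does not contain 35.208.247.4
  35.208.245.0/24 (35.208.245.0 - 35.208.245.255) does not contain 35.208.247.4
  35.208.248.0/21 (35.208.248.0 - 35.208.255.255) does not contain 35.208.247.4
  35.208.128.0/18 (35.208.128.0 - 35.208.191.255) does not contain 35.208.247.4
  35.210.128.0/17 (35.210.128.0 - 35.210.255.255) does not contain 35.208.247.4
Longest matching prefix is /15 -> next hop Router L.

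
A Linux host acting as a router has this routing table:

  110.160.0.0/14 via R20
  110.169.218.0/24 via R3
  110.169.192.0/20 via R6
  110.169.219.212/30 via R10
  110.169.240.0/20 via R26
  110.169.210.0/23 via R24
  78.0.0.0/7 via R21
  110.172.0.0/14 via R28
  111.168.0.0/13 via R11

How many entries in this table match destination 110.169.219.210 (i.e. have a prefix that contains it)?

No listed prefix contains 110.169.219.210.
Total matching entries: 0.

0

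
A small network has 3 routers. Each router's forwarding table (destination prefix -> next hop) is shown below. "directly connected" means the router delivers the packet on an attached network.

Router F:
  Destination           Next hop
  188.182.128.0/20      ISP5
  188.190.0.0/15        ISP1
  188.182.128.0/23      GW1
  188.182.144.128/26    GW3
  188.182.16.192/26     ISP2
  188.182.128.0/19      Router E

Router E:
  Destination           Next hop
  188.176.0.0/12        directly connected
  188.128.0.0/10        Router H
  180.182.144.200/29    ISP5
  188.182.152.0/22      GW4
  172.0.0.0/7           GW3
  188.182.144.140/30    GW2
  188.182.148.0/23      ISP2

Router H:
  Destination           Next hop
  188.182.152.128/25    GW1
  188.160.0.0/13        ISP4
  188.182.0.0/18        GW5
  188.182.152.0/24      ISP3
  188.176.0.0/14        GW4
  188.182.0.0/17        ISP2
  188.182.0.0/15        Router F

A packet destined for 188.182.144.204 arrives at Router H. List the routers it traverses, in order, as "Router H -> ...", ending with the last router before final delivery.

At Router H: longest match for 188.182.144.204 is 188.182.0.0/15 -> Router F
At Router F: longest match for 188.182.144.204 is 188.182.128.0/19 -> Router E
At Router E: longest match for 188.182.144.204 is 188.176.0.0/12 -> directly connected

Router H -> Router F -> Router E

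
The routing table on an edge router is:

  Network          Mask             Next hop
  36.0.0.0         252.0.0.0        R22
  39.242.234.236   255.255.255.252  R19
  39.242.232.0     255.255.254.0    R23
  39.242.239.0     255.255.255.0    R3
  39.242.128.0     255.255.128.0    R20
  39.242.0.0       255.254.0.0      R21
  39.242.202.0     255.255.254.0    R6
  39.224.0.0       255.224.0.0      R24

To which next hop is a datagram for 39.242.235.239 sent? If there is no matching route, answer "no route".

Routes whose prefix contains 39.242.235.239:
  36.0.0.0/6 (36.0.0.0 - 39.255.255.255) -> R22
  39.224.0.0/11 (39.224.0.0 - 39.255.255.255) -> R24
  39.242.0.0/15 (39.242.0.0 - 39.243.255.255) -> R21
  39.242.128.0/17 (39.242.128.0 - 39.242.255.255) -> R20
More-specific entries that do NOT match:
  39.242.234.236/30 (39.242.234.236 - 39.242.234.239) does not contain 39.242.235.239
  39.242.239.0/24 (39.242.239.0 - 39.242.239.255) does not contain 39.242.235.239
  39.242.232.0/23 (39.242.232.0 - 39.242.233.255) does not contain 39.242.235.239
  39.242.202.0/23 (39.242.202.0 - 39.242.203.255) does not contain 39.242.235.239
Longest matching prefix is /17 -> next hop R20.

R20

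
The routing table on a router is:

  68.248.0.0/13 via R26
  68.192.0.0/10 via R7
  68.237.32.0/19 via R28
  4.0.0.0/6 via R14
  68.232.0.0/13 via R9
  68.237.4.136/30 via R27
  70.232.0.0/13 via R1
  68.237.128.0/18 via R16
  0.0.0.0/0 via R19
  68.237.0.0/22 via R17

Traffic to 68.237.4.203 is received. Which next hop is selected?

R9

Routes whose prefix contains 68.237.4.203:
  0.0.0.0/0 (default, matches everything) -> R19
  68.192.0.0/10 (68.192.0.0 - 68.255.255.255) -> R7
  68.232.0.0/13 (68.232.0.0 - 68.239.255.255) -> R9
More-specific entries that do NOT match:
  68.237.4.136/30 (68.237.4.136 - 68.237.4.139) does not contain 68.237.4.203
  68.237.0.0/22 (68.237.0.0 - 68.237.3.255) does not contain 68.237.4.203
  68.237.32.0/19 (68.237.32.0 - 68.237.63.255) does not contain 68.237.4.203
  68.237.128.0/18 (68.237.128.0 - 68.237.191.255) does not contain 68.237.4.203
Longest matching prefix is /13 -> next hop R9.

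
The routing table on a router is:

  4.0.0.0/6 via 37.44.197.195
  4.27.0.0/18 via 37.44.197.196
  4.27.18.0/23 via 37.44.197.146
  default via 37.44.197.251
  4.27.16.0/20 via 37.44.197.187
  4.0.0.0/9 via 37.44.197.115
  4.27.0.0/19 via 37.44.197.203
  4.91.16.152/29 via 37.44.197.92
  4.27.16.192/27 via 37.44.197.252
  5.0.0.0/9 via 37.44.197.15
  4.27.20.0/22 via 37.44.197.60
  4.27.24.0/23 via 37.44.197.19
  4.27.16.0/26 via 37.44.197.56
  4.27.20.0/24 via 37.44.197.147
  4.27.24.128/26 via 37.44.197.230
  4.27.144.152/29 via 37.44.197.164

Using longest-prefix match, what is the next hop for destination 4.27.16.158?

37.44.197.187

Routes whose prefix contains 4.27.16.158:
  0.0.0.0/0 (default, matches everything) -> 37.44.197.251
  4.0.0.0/6 (4.0.0.0 - 7.255.255.255) -> 37.44.197.195
  4.0.0.0/9 (4.0.0.0 - 4.127.255.255) -> 37.44.197.115
  4.27.0.0/18 (4.27.0.0 - 4.27.63.255) -> 37.44.197.196
  4.27.0.0/19 (4.27.0.0 - 4.27.31.255) -> 37.44.197.203
  4.27.16.0/20 (4.27.16.0 - 4.27.31.255) -> 37.44.197.187
More-specific entries that do NOT match:
  4.91.16.152/29 (4.91.16.152 - 4.91.16.159) does not contain 4.27.16.158
  4.27.144.152/29 (4.27.144.152 - 4.27.144.159) does not contain 4.27.16.158
  4.27.16.192/27 (4.27.16.192 - 4.27.16.223) does not contain 4.27.16.158
  4.27.16.0/26 (4.27.16.0 - 4.27.16.63) does not contain 4.27.16.158
  4.27.24.128/26 (4.27.24.128 - 4.27.24.191) does not contain 4.27.16.158
  4.27.20.0/24 (4.27.20.0 - 4.27.20.255) does not contain 4.27.16.158
  4.27.18.0/23 (4.27.18.0 - 4.27.19.255) does not contain 4.27.16.158
  4.27.24.0/23 (4.27.24.0 - 4.27.25.255) does not contain 4.27.16.158
  4.27.20.0/22 (4.27.20.0 - 4.27.23.255) does not contain 4.27.16.158
Longest matching prefix is /20 -> next hop 37.44.197.187.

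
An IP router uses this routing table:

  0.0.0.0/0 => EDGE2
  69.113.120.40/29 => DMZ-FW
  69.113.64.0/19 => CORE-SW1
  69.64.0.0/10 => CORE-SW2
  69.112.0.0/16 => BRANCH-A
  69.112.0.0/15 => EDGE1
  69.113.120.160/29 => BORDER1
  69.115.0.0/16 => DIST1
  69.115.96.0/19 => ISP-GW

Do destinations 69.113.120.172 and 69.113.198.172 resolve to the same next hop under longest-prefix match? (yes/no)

69.113.120.172: longest match 69.112.0.0/15 -> EDGE1
69.113.198.172: longest match 69.112.0.0/15 -> EDGE1

yes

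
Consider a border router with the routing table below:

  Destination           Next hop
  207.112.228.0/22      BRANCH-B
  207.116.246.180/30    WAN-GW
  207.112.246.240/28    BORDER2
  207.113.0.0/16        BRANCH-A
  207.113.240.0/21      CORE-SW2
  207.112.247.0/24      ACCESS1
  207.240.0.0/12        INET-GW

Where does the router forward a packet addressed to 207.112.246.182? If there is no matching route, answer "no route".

No entry's prefix contains 207.112.246.182; there is no default route.

no route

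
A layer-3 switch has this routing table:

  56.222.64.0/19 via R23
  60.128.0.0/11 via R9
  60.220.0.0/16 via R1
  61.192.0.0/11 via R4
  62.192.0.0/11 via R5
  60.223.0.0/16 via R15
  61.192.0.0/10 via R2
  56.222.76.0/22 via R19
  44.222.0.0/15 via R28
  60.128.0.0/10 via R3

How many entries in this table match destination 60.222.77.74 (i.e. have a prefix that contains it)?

No listed prefix contains 60.222.77.74.
Total matching entries: 0.

0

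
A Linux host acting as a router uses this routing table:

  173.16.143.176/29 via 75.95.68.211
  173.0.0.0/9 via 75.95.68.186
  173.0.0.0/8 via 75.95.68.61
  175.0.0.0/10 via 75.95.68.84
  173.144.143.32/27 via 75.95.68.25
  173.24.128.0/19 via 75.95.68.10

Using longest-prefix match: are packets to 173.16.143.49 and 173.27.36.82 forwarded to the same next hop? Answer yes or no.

yes

173.16.143.49: longest match 173.0.0.0/9 -> 75.95.68.186
173.27.36.82: longest match 173.0.0.0/9 -> 75.95.68.186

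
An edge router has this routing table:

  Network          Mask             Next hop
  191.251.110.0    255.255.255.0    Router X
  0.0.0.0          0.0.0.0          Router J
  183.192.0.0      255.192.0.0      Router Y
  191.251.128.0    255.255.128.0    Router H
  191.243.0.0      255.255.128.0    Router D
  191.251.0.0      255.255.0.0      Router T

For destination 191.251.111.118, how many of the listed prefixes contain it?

Prefixes containing 191.251.111.118:
  0.0.0.0/0 (default, matches everything)
  191.251.0.0/16 (191.251.0.0 - 191.251.255.255)
Total matching entries: 2.

2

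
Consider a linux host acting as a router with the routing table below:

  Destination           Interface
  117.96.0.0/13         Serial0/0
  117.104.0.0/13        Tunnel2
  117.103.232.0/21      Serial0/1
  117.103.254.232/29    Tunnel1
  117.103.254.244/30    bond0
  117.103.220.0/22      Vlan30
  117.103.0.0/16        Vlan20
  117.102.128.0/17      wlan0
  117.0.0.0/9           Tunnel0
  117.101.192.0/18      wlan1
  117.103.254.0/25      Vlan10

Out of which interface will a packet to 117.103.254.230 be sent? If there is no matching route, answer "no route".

Vlan20

Routes whose prefix contains 117.103.254.230:
  117.0.0.0/9 (117.0.0.0 - 117.127.255.255) -> Tunnel0
  117.96.0.0/13 (117.96.0.0 - 117.103.255.255) -> Serial0/0
  117.103.0.0/16 (117.103.0.0 - 117.103.255.255) -> Vlan20
More-specific entries that do NOT match:
  117.103.254.244/30 (117.103.254.244 - 117.103.254.247) does not contain 117.103.254.230
  117.103.254.232/29 (117.103.254.232 - 117.103.254.239) does not contain 117.103.254.230
  117.103.254.0/25 (117.103.254.0 - 117.103.254.127) does not contain 117.103.254.230
  117.103.220.0/22 (117.103.220.0 - 117.103.223.255) does not contain 117.103.254.230
  117.103.232.0/21 (117.103.232.0 - 117.103.239.255) does not contain 117.103.254.230
  117.101.192.0/18 (117.101.192.0 - 117.101.255.255) does not contain 117.103.254.230
  117.102.128.0/17 (117.102.128.0 - 117.102.255.255) does not contain 117.103.254.230
Longest matching prefix is /16 -> interface Vlan20.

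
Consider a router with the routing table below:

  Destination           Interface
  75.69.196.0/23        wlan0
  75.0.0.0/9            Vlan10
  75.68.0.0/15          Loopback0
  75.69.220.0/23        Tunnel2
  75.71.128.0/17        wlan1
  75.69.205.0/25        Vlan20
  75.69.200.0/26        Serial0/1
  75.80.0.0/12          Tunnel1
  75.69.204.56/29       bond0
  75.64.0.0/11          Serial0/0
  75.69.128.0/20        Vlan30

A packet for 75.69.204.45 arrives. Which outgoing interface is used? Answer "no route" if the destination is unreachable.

Routes whose prefix contains 75.69.204.45:
  75.0.0.0/9 (75.0.0.0 - 75.127.255.255) -> Vlan10
  75.64.0.0/11 (75.64.0.0 - 75.95.255.255) -> Serial0/0
  75.68.0.0/15 (75.68.0.0 - 75.69.255.255) -> Loopback0
More-specific entries that do NOT match:
  75.69.204.56/29 (75.69.204.56 - 75.69.204.63) does not contain 75.69.204.45
  75.69.200.0/26 (75.69.200.0 - 75.69.200.63) does not contain 75.69.204.45
  75.69.205.0/25 (75.69.205.0 - 75.69.205.127) does not contain 75.69.204.45
  75.69.196.0/23 (75.69.196.0 - 75.69.197.255) does not contain 75.69.204.45
  75.69.220.0/23 (75.69.220.0 - 75.69.221.255) does not contain 75.69.204.45
  75.69.128.0/20 (75.69.128.0 - 75.69.143.255) does not contain 75.69.204.45
  75.71.128.0/17 (75.71.128.0 - 75.71.255.255) does not contain 75.69.204.45
Longest matching prefix is /15 -> interface Loopback0.

Loopback0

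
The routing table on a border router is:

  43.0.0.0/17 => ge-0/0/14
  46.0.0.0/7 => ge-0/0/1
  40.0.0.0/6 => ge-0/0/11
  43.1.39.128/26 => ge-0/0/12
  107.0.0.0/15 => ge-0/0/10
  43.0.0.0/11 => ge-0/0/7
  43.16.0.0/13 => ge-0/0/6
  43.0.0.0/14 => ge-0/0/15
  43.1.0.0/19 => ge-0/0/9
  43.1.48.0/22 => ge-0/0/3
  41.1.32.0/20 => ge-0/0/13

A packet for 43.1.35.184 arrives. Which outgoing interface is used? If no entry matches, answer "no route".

Routes whose prefix contains 43.1.35.184:
  40.0.0.0/6 (40.0.0.0 - 43.255.255.255) -> ge-0/0/11
  43.0.0.0/11 (43.0.0.0 - 43.31.255.255) -> ge-0/0/7
  43.0.0.0/14 (43.0.0.0 - 43.3.255.255) -> ge-0/0/15
More-specific entries that do NOT match:
  43.1.39.128/26 (43.1.39.128 - 43.1.39.191) does not contain 43.1.35.184
  43.1.48.0/22 (43.1.48.0 - 43.1.51.255) does not contain 43.1.35.184
  41.1.32.0/20 (41.1.32.0 - 41.1.47.255) does not contain 43.1.35.184
  43.1.0.0/19 (43.1.0.0 - 43.1.31.255) does not contain 43.1.35.184
  43.0.0.0/17 (43.0.0.0 - 43.0.127.255) does not contain 43.1.35.184
  107.0.0.0/15 (107.0.0.0 - 107.1.255.255) does not contain 43.1.35.184
Longest matching prefix is /14 -> interface ge-0/0/15.

ge-0/0/15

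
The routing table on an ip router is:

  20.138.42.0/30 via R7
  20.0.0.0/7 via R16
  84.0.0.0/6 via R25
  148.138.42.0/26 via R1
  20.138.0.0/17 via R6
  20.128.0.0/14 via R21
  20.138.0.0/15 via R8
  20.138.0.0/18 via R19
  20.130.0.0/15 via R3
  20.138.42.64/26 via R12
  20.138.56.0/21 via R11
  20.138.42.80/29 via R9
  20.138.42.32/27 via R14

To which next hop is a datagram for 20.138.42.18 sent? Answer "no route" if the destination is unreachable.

Routes whose prefix contains 20.138.42.18:
  20.0.0.0/7 (20.0.0.0 - 21.255.255.255) -> R16
  20.138.0.0/15 (20.138.0.0 - 20.139.255.255) -> R8
  20.138.0.0/17 (20.138.0.0 - 20.138.127.255) -> R6
  20.138.0.0/18 (20.138.0.0 - 20.138.63.255) -> R19
More-specific entries that do NOT match:
  20.138.42.0/30 (20.138.42.0 - 20.138.42.3) does not contain 20.138.42.18
  20.138.42.80/29 (20.138.42.80 - 20.138.42.87) does not contain 20.138.42.18
  20.138.42.32/27 (20.138.42.32 - 20.138.42.63) does not contain 20.138.42.18
  148.138.42.0/26 (148.138.42.0 - 148.138.42.63) does not contain 20.138.42.18
  20.138.42.64/26 (20.138.42.64 - 20.138.42.127) does not contain 20.138.42.18
  20.138.56.0/21 (20.138.56.0 - 20.138.63.255) does not contain 20.138.42.18
Longest matching prefix is /18 -> next hop R19.

R19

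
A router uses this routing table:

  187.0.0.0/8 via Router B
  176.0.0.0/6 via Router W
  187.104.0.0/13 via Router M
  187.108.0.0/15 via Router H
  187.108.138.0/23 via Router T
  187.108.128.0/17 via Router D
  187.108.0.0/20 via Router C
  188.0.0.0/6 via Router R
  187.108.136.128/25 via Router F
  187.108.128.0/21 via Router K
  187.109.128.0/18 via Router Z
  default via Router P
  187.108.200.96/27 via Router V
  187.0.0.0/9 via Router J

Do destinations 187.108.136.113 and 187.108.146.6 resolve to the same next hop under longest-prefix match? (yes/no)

187.108.136.113: longest match 187.108.128.0/17 -> Router D
187.108.146.6: longest match 187.108.128.0/17 -> Router D

yes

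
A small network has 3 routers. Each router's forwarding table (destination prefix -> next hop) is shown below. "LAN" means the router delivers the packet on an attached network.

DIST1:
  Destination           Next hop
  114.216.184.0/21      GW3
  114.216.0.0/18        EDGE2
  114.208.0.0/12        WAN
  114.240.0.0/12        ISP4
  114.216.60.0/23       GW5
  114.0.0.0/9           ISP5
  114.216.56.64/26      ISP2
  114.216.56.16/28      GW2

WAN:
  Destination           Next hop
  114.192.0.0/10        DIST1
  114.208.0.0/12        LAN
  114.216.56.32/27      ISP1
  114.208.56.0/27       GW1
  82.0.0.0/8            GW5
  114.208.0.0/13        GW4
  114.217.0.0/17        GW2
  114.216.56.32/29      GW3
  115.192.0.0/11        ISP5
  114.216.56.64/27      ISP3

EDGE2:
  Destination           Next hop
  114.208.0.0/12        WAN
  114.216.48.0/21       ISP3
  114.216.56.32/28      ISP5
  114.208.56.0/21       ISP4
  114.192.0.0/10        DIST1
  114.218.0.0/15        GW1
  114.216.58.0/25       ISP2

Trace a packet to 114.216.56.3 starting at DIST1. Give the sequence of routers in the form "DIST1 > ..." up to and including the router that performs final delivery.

DIST1 > EDGE2 > WAN

At DIST1: longest match for 114.216.56.3 is 114.216.0.0/18 -> EDGE2
At EDGE2: longest match for 114.216.56.3 is 114.208.0.0/12 -> WAN
At WAN: longest match for 114.216.56.3 is 114.208.0.0/12 -> LAN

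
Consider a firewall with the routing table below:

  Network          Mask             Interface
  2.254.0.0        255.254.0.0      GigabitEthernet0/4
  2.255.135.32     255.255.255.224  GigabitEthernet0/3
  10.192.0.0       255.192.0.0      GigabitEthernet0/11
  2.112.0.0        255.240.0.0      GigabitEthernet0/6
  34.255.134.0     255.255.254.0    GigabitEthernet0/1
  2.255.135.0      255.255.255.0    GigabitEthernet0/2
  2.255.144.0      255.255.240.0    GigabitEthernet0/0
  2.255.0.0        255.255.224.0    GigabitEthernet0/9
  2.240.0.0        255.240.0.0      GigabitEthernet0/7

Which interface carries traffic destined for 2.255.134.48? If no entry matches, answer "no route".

GigabitEthernet0/4

Routes whose prefix contains 2.255.134.48:
  2.240.0.0/12 (2.240.0.0 - 2.255.255.255) -> GigabitEthernet0/7
  2.254.0.0/15 (2.254.0.0 - 2.255.255.255) -> GigabitEthernet0/4
More-specific entries that do NOT match:
  2.255.135.32/27 (2.255.135.32 - 2.255.135.63) does not contain 2.255.134.48
  2.255.135.0/24 (2.255.135.0 - 2.255.135.255) does not contain 2.255.134.48
  34.255.134.0/23 (34.255.134.0 - 34.255.135.255) does not contain 2.255.134.48
  2.255.144.0/20 (2.255.144.0 - 2.255.159.255) does not contain 2.255.134.48
  2.255.0.0/19 (2.255.0.0 - 2.255.31.255) does not contain 2.255.134.48
Longest matching prefix is /15 -> interface GigabitEthernet0/4.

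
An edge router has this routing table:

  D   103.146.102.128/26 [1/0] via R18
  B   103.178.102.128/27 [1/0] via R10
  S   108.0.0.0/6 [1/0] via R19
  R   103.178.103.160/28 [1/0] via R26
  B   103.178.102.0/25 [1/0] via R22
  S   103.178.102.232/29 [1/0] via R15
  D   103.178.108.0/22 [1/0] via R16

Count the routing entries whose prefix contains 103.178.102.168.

0

No listed prefix contains 103.178.102.168.
Total matching entries: 0.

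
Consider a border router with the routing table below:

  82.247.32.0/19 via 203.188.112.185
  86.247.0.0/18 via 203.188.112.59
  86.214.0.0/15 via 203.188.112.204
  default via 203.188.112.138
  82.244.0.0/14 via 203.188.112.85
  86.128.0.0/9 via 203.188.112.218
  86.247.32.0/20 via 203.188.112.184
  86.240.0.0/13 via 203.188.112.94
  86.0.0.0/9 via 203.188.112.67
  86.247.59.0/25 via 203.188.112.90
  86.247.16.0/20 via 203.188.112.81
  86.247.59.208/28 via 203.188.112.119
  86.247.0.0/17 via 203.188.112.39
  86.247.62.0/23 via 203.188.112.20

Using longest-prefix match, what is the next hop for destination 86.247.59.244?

Routes whose prefix contains 86.247.59.244:
  0.0.0.0/0 (default, matches everything) -> 203.188.112.138
  86.128.0.0/9 (86.128.0.0 - 86.255.255.255) -> 203.188.112.218
  86.240.0.0/13 (86.240.0.0 - 86.247.255.255) -> 203.188.112.94
  86.247.0.0/17 (86.247.0.0 - 86.247.127.255) -> 203.188.112.39
  86.247.0.0/18 (86.247.0.0 - 86.247.63.255) -> 203.188.112.59
More-specific entries that do NOT match:
  86.247.59.208/28 (86.247.59.208 - 86.247.59.223) does not contain 86.247.59.244
  86.247.59.0/25 (86.247.59.0 - 86.247.59.127) does not contain 86.247.59.244
  86.247.62.0/23 (86.247.62.0 - 86.247.63.255) does not contain 86.247.59.244
  86.247.32.0/20 (86.247.32.0 - 86.247.47.255) does not contain 86.247.59.244
  86.247.16.0/20 (86.247.16.0 - 86.247.31.255) does not contain 86.247.59.244
  82.247.32.0/19 (82.247.32.0 - 82.247.63.255) does not contain 86.247.59.244
Longest matching prefix is /18 -> next hop 203.188.112.59.

203.188.112.59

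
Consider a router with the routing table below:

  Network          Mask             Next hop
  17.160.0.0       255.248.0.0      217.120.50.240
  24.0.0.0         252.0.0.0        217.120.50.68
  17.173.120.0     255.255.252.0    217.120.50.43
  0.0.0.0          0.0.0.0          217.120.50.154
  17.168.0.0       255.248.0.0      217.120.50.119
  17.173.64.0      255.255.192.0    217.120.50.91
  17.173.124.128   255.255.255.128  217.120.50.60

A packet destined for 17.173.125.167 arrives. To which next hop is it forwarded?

Routes whose prefix contains 17.173.125.167:
  0.0.0.0/0 (default, matches everything) -> 217.120.50.154
  17.168.0.0/13 (17.168.0.0 - 17.175.255.255) -> 217.120.50.119
  17.173.64.0/18 (17.173.64.0 - 17.173.127.255) -> 217.120.50.91
More-specific entries that do NOT match:
  17.173.124.128/25 (17.173.124.128 - 17.173.124.255) does not contain 17.173.125.167
  17.173.120.0/22 (17.173.120.0 - 17.173.123.255) does not contain 17.173.125.167
Longest matching prefix is /18 -> next hop 217.120.50.91.

217.120.50.91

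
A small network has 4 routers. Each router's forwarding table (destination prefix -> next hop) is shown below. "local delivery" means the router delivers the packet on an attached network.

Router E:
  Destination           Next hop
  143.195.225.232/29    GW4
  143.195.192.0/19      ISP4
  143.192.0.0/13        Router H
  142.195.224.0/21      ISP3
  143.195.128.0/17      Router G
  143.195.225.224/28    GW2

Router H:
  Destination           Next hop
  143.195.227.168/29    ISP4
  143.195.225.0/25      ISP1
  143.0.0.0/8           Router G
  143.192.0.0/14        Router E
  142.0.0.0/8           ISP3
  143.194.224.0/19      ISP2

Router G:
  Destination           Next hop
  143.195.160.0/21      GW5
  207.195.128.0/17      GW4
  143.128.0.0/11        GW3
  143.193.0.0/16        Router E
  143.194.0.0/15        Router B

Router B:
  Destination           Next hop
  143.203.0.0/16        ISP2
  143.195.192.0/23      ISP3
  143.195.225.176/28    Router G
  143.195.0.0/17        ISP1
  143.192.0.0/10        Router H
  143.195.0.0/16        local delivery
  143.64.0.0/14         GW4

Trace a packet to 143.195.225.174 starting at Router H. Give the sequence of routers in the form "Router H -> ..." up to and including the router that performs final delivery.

Router H -> Router E -> Router G -> Router B

At Router H: longest match for 143.195.225.174 is 143.192.0.0/14 -> Router E
At Router E: longest match for 143.195.225.174 is 143.195.128.0/17 -> Router G
At Router G: longest match for 143.195.225.174 is 143.194.0.0/15 -> Router B
At Router B: longest match for 143.195.225.174 is 143.195.0.0/16 -> local delivery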